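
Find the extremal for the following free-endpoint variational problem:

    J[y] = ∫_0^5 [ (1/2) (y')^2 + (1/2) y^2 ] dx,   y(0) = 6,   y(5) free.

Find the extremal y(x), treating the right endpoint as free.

The Lagrangian L = (1/2) (y')^2 + (1/2) y^2 gives
    ∂L/∂y = 1 y,   ∂L/∂y' = y'.
Euler-Lagrange: y'' − y = 0.
With k = 1, the general solution is
    y(x) = A cosh(x) + B sinh(x).
Fixed left endpoint y(0) = 6 ⇒ A = 6.
The right endpoint x = 5 is free, so the natural (transversality) condition is ∂L/∂y' |_{x=5} = 0, i.e. y'(5) = 0.
Compute y'(x) = A k sinh(k x) + B k cosh(k x), so
    y'(5) = A k sinh(k·5) + B k cosh(k·5) = 0
    ⇒ B = −A tanh(k·5) = − 6 tanh(1·5).
Therefore the extremal is
    y(x) = 6 cosh(1 x) − 6 tanh(1·5) sinh(1 x).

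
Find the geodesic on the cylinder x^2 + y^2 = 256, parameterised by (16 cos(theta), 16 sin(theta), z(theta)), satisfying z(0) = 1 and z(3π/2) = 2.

Parameterise the cylinder of radius R = 16 as
    r(θ) = (16 cos θ, 16 sin θ, z(θ)).
The arc-length element is
    ds = sqrt(256 + (dz/dθ)^2) dθ,
so the Lagrangian is L = sqrt(256 + z'^2).
L depends on z' only, not on z or θ, so ∂L/∂z = 0 and
    ∂L/∂z' = z' / sqrt(256 + z'^2).
The Euler-Lagrange equation gives
    d/dθ( z' / sqrt(256 + z'^2) ) = 0,
so z' is constant. Integrating once:
    z(θ) = a θ + b,
a helix on the cylinder (a straight line when the cylinder is unrolled). The constants a, b are determined by the endpoint conditions.
With endpoint conditions z(0) = 1 and z(3π/2) = 2: from z(0) = b we get b = 1, and a·3π/2 + 1 = 2 gives a = 2/(3π), so
    z(θ) = (2/(3π)) θ + 1.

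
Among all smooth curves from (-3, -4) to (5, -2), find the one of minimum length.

Arc-length functional: J[y] = ∫ sqrt(1 + (y')^2) dx.
Lagrangian L = sqrt(1 + (y')^2) has no explicit y dependence, so ∂L/∂y = 0 and the Euler-Lagrange equation gives
    d/dx( y' / sqrt(1 + (y')^2) ) = 0  ⇒  y' / sqrt(1 + (y')^2) = const.
Hence y' is constant, so y(x) is affine.
Fitting the endpoints (-3, -4) and (5, -2):
    slope m = ((-2) − (-4)) / (5 − (-3)) = 1/4,
    intercept c = (-4) − m·(-3) = -13/4.
Extremal: y(x) = (1/4) x - 13/4.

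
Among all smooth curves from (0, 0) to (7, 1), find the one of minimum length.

Arc-length functional: J[y] = ∫ sqrt(1 + (y')^2) dx.
Lagrangian L = sqrt(1 + (y')^2) has no explicit y dependence, so ∂L/∂y = 0 and the Euler-Lagrange equation gives
    d/dx( y' / sqrt(1 + (y')^2) ) = 0  ⇒  y' / sqrt(1 + (y')^2) = const.
Hence y' is constant, so y(x) is affine.
Fitting the endpoints (0, 0) and (7, 1):
    slope m = (1 − 0) / (7 − 0) = 1/7,
    intercept c = 0 − m·0 = 0.
Extremal: y(x) = (1/7) x.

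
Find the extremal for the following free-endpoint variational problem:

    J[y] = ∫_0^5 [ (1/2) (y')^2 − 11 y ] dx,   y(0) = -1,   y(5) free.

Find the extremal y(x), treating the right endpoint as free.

The Lagrangian L = (1/2) (y')^2 − 11 y gives
    ∂L/∂y = −11,   ∂L/∂y' = y'.
Euler-Lagrange: d/dx(y') − (−11) = 0, i.e. y'' + 11 = 0, so
    y(x) = −(11/2) x^2 + C1 x + C2.
Fixed left endpoint y(0) = -1 ⇒ C2 = -1.
The right endpoint x = 5 is free, so the natural (transversality) condition is ∂L/∂y' |_{x=5} = 0, i.e. y'(5) = 0.
Compute y'(x) = −11 x + C1, so y'(5) = −55 + C1 = 0 ⇒ C1 = 55.
Therefore the extremal is
    y(x) = −(11/2) x^2 + 55 x − 1.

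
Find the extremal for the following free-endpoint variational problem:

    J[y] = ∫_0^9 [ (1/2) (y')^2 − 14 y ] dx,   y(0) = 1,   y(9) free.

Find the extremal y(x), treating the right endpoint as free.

The Lagrangian L = (1/2) (y')^2 − 14 y gives
    ∂L/∂y = −14,   ∂L/∂y' = y'.
Euler-Lagrange: d/dx(y') − (−14) = 0, i.e. y'' + 14 = 0, so
    y(x) = −(14/2) x^2 + C1 x + C2.
Fixed left endpoint y(0) = 1 ⇒ C2 = 1.
The right endpoint x = 9 is free, so the natural (transversality) condition is ∂L/∂y' |_{x=9} = 0, i.e. y'(9) = 0.
Compute y'(x) = −14 x + C1, so y'(9) = −126 + C1 = 0 ⇒ C1 = 126.
Therefore the extremal is
    y(x) = −7 x^2 + 126 x + 1.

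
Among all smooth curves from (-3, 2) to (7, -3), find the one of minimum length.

Arc-length functional: J[y] = ∫ sqrt(1 + (y')^2) dx.
Lagrangian L = sqrt(1 + (y')^2) has no explicit y dependence, so ∂L/∂y = 0 and the Euler-Lagrange equation gives
    d/dx( y' / sqrt(1 + (y')^2) ) = 0  ⇒  y' / sqrt(1 + (y')^2) = const.
Hence y' is constant, so y(x) is affine.
Fitting the endpoints (-3, 2) and (7, -3):
    slope m = ((-3) − 2) / (7 − (-3)) = -1/2,
    intercept c = 2 − m·(-3) = 1/2.
Extremal: y(x) = (-1/2) x + 1/2.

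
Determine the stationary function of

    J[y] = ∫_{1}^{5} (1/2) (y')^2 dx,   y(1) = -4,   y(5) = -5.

The Lagrangian is L = (1/2) (y')^2.
Compute ∂L/∂y = 0, ∂L/∂y' = y'.
The Euler-Lagrange equation d/dx(∂L/∂y') − ∂L/∂y = 0 reduces to
    y'' = 0.
Its general solution is
    y(x) = A x + B,
with A, B fixed by the endpoint conditions.
Applying the endpoint conditions y(1) = -4 and y(5) = -5: solve A·1 + B = -4 and A·5 + B = -5. Subtracting gives A(5 − 1) = -5 − -4, so A = -1/4, and B = -4 − A·1 = -15/4. Therefore
    y(x) = (-1/4) x - 15/4.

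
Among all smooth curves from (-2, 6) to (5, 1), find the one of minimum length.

Arc-length functional: J[y] = ∫ sqrt(1 + (y')^2) dx.
Lagrangian L = sqrt(1 + (y')^2) has no explicit y dependence, so ∂L/∂y = 0 and the Euler-Lagrange equation gives
    d/dx( y' / sqrt(1 + (y')^2) ) = 0  ⇒  y' / sqrt(1 + (y')^2) = const.
Hence y' is constant, so y(x) is affine.
Fitting the endpoints (-2, 6) and (5, 1):
    slope m = (1 − 6) / (5 − (-2)) = -5/7,
    intercept c = 6 − m·(-2) = 32/7.
Extremal: y(x) = (-5/7) x + 32/7.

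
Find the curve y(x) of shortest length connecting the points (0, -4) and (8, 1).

Arc-length functional: J[y] = ∫ sqrt(1 + (y')^2) dx.
Lagrangian L = sqrt(1 + (y')^2) has no explicit y dependence, so ∂L/∂y = 0 and the Euler-Lagrange equation gives
    d/dx( y' / sqrt(1 + (y')^2) ) = 0  ⇒  y' / sqrt(1 + (y')^2) = const.
Hence y' is constant, so y(x) is affine.
Fitting the endpoints (0, -4) and (8, 1):
    slope m = (1 − (-4)) / (8 − 0) = 5/8,
    intercept c = (-4) − m·0 = -4.
Extremal: y(x) = (5/8) x - 4.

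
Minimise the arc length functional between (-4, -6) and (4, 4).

Arc-length functional: J[y] = ∫ sqrt(1 + (y')^2) dx.
Lagrangian L = sqrt(1 + (y')^2) has no explicit y dependence, so ∂L/∂y = 0 and the Euler-Lagrange equation gives
    d/dx( y' / sqrt(1 + (y')^2) ) = 0  ⇒  y' / sqrt(1 + (y')^2) = const.
Hence y' is constant, so y(x) is affine.
Fitting the endpoints (-4, -6) and (4, 4):
    slope m = (4 − (-6)) / (4 − (-4)) = 5/4,
    intercept c = (-6) − m·(-4) = -1.
Extremal: y(x) = (5/4) x - 1.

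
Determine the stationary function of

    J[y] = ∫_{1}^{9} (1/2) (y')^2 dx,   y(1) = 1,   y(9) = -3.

The Lagrangian is L = (1/2) (y')^2.
Compute ∂L/∂y = 0, ∂L/∂y' = y'.
The Euler-Lagrange equation d/dx(∂L/∂y') − ∂L/∂y = 0 reduces to
    y'' = 0.
Its general solution is
    y(x) = A x + B,
with A, B fixed by the endpoint conditions.
Applying the endpoint conditions y(1) = 1 and y(9) = -3: solve A·1 + B = 1 and A·9 + B = -3. Subtracting gives A(9 − 1) = -3 − 1, so A = -1/2, and B = 1 − A·1 = 3/2. Therefore
    y(x) = (-1/2) x + 3/2.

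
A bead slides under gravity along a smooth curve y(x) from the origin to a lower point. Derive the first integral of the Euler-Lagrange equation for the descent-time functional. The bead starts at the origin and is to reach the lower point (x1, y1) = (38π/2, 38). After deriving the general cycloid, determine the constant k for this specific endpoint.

The Lagrangian L = sqrt((1 + y'^2) / y) has no explicit x dependence, so the Beltrami identity applies:
    L − y' ∂L/∂y' = C.
Compute ∂L/∂y' = y' / sqrt(y (1 + y'^2)).
Substitute:
    sqrt((1 + y'^2)/y) − y'·y' / sqrt(y (1 + y'^2))
    = (1 + y'^2) / sqrt(y (1 + y'^2)) − y'^2 / sqrt(y (1 + y'^2))
    = 1 / sqrt(y (1 + y'^2)) = C.
Squaring and rearranging gives the first integral
    y (1 + y'^2) = 1/C^2 =: k   (constant).
Solving this first-order ODE by the substitution
    y = (k/2)(1 − cos θ)
yields the cycloid parameterisation
    x(θ) = (k/2)(θ − sin θ),   y(θ) = (k/2)(1 − cos θ).
The constant k is fixed by the endpoint condition.
Now fit the given lower endpoint (x1, y1) = (38π/2, 38). At the bottom of the first arch (θ = π), the parametric equations give
    y(π) = (k/2)(1 − cos π) = k,
    x(π) = (k/2)(π − sin π) = kπ/2.
Matching y(π) = 38 gives k = 38, consistent with x(π) = 38π/2. Therefore the specific cycloid is
    x(θ) = (38/2)(θ − sin θ),   y(θ) = (38/2)(1 − cos θ).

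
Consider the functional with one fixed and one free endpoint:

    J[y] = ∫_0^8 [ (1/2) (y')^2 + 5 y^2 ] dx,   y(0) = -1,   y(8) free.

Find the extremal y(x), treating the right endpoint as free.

The Lagrangian L = (1/2) (y')^2 + 5 y^2 gives
    ∂L/∂y = 10 y,   ∂L/∂y' = y'.
Euler-Lagrange: y'' − 10 y = 0.
With k = sqrt(10), the general solution is
    y(x) = A cosh(sqrt(10) x) + B sinh(sqrt(10) x).
Fixed left endpoint y(0) = -1 ⇒ A = -1.
The right endpoint x = 8 is free, so the natural (transversality) condition is ∂L/∂y' |_{x=8} = 0, i.e. y'(8) = 0.
Compute y'(x) = A k sinh(k x) + B k cosh(k x), so
    y'(8) = A k sinh(k·8) + B k cosh(k·8) = 0
    ⇒ B = −A tanh(k·8) = tanh(sqrt(10)·8).
Therefore the extremal is
    y(x) = −cosh(sqrt(10) x) + tanh(sqrt(10)·8) sinh(sqrt(10) x).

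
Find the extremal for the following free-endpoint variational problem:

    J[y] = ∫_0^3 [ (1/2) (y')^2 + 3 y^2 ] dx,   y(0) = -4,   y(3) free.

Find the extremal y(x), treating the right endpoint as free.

The Lagrangian L = (1/2) (y')^2 + 3 y^2 gives
    ∂L/∂y = 6 y,   ∂L/∂y' = y'.
Euler-Lagrange: y'' − 6 y = 0.
With k = sqrt(6), the general solution is
    y(x) = A cosh(sqrt(6) x) + B sinh(sqrt(6) x).
Fixed left endpoint y(0) = -4 ⇒ A = -4.
The right endpoint x = 3 is free, so the natural (transversality) condition is ∂L/∂y' |_{x=3} = 0, i.e. y'(3) = 0.
Compute y'(x) = A k sinh(k x) + B k cosh(k x), so
    y'(3) = A k sinh(k·3) + B k cosh(k·3) = 0
    ⇒ B = −A tanh(k·3) = 4 tanh(sqrt(6)·3).
Therefore the extremal is
    y(x) = −4 cosh(sqrt(6) x) + 4 tanh(sqrt(6)·3) sinh(sqrt(6) x).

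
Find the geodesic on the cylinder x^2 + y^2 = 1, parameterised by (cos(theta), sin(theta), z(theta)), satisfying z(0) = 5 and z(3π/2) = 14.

Parameterise the cylinder of radius R = 1 as
    r(θ) = (cos θ, sin θ, z(θ)).
The arc-length element is
    ds = sqrt(1 + (dz/dθ)^2) dθ,
so the Lagrangian is L = sqrt(1 + z'^2).
L depends on z' only, not on z or θ, so ∂L/∂z = 0 and
    ∂L/∂z' = z' / sqrt(1 + z'^2).
The Euler-Lagrange equation gives
    d/dθ( z' / sqrt(1 + z'^2) ) = 0,
so z' is constant. Integrating once:
    z(θ) = a θ + b,
a helix on the cylinder (a straight line when the cylinder is unrolled). The constants a, b are determined by the endpoint conditions.
With endpoint conditions z(0) = 5 and z(3π/2) = 14: from z(0) = b we get b = 5, and a·3π/2 + 5 = 14 gives a = 6/π, so
    z(θ) = (6/π) θ + 5.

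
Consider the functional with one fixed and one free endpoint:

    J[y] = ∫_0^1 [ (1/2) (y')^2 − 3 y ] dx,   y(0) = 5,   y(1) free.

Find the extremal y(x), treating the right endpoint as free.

The Lagrangian L = (1/2) (y')^2 − 3 y gives
    ∂L/∂y = −3,   ∂L/∂y' = y'.
Euler-Lagrange: d/dx(y') − (−3) = 0, i.e. y'' + 3 = 0, so
    y(x) = −(3/2) x^2 + C1 x + C2.
Fixed left endpoint y(0) = 5 ⇒ C2 = 5.
The right endpoint x = 1 is free, so the natural (transversality) condition is ∂L/∂y' |_{x=1} = 0, i.e. y'(1) = 0.
Compute y'(x) = −3 x + C1, so y'(1) = −3 + C1 = 0 ⇒ C1 = 3.
Therefore the extremal is
    y(x) = −(3/2) x^2 + 3 x + 5.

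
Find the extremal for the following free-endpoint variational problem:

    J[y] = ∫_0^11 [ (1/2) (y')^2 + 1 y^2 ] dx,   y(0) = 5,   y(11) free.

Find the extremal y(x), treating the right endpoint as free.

The Lagrangian L = (1/2) (y')^2 + 1 y^2 gives
    ∂L/∂y = 2 y,   ∂L/∂y' = y'.
Euler-Lagrange: y'' − 2 y = 0.
With k = sqrt(2), the general solution is
    y(x) = A cosh(sqrt(2) x) + B sinh(sqrt(2) x).
Fixed left endpoint y(0) = 5 ⇒ A = 5.
The right endpoint x = 11 is free, so the natural (transversality) condition is ∂L/∂y' |_{x=11} = 0, i.e. y'(11) = 0.
Compute y'(x) = A k sinh(k x) + B k cosh(k x), so
    y'(11) = A k sinh(k·11) + B k cosh(k·11) = 0
    ⇒ B = −A tanh(k·11) = − 5 tanh(sqrt(2)·11).
Therefore the extremal is
    y(x) = 5 cosh(sqrt(2) x) − 5 tanh(sqrt(2)·11) sinh(sqrt(2) x).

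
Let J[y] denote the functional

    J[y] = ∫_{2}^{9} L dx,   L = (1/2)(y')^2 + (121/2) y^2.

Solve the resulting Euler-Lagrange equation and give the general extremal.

The Lagrangian is L = (1/2)(y')^2 + (121/2) y^2.
∂L/∂y = 121y.
∂L/∂y' = y'.
The Euler-Lagrange equation d/dx(∂L/∂y') − ∂L/∂y = 0 becomes:
    y'' - 121 y = 0
General solution: y(x) = A e^(11x) + B e^(-11x), where A and B are arbitrary constants fixed by the endpoint conditions.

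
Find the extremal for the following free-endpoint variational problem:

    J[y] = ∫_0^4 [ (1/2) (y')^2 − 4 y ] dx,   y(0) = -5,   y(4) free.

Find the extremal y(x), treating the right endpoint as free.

The Lagrangian L = (1/2) (y')^2 − 4 y gives
    ∂L/∂y = −4,   ∂L/∂y' = y'.
Euler-Lagrange: d/dx(y') − (−4) = 0, i.e. y'' + 4 = 0, so
    y(x) = −(4/2) x^2 + C1 x + C2.
Fixed left endpoint y(0) = -5 ⇒ C2 = -5.
The right endpoint x = 4 is free, so the natural (transversality) condition is ∂L/∂y' |_{x=4} = 0, i.e. y'(4) = 0.
Compute y'(x) = −4 x + C1, so y'(4) = −16 + C1 = 0 ⇒ C1 = 16.
Therefore the extremal is
    y(x) = −2 x^2 + 16 x − 5.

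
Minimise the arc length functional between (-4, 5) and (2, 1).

Arc-length functional: J[y] = ∫ sqrt(1 + (y')^2) dx.
Lagrangian L = sqrt(1 + (y')^2) has no explicit y dependence, so ∂L/∂y = 0 and the Euler-Lagrange equation gives
    d/dx( y' / sqrt(1 + (y')^2) ) = 0  ⇒  y' / sqrt(1 + (y')^2) = const.
Hence y' is constant, so y(x) is affine.
Fitting the endpoints (-4, 5) and (2, 1):
    slope m = (1 − 5) / (2 − (-4)) = -2/3,
    intercept c = 5 − m·(-4) = 7/3.
Extremal: y(x) = (-2/3) x + 7/3.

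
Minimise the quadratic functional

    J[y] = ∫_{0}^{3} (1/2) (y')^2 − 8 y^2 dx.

The Lagrangian is L = (1/2) (y')^2 − 8 y^2.
Compute ∂L/∂y = -16y, ∂L/∂y' = y'.
The Euler-Lagrange equation d/dx(∂L/∂y') − ∂L/∂y = 0 reduces to
    y'' + 16 y = 0.
Its general solution is
    y(x) = A sin(4x) + B cos(4x),
with A, B fixed by the endpoint conditions.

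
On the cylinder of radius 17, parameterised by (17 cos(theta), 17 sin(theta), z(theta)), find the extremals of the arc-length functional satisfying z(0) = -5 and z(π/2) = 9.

Parameterise the cylinder of radius R = 17 as
    r(θ) = (17 cos θ, 17 sin θ, z(θ)).
The arc-length element is
    ds = sqrt(289 + (dz/dθ)^2) dθ,
so the Lagrangian is L = sqrt(289 + z'^2).
L depends on z' only, not on z or θ, so ∂L/∂z = 0 and
    ∂L/∂z' = z' / sqrt(289 + z'^2).
The Euler-Lagrange equation gives
    d/dθ( z' / sqrt(289 + z'^2) ) = 0,
so z' is constant. Integrating once:
    z(θ) = a θ + b,
a helix on the cylinder (a straight line when the cylinder is unrolled). The constants a, b are determined by the endpoint conditions.
With endpoint conditions z(0) = -5 and z(π/2) = 9: from z(0) = b we get b = -5, and a·π/2 + -5 = 9 gives a = 28/π, so
    z(θ) = (28/π) θ − 5.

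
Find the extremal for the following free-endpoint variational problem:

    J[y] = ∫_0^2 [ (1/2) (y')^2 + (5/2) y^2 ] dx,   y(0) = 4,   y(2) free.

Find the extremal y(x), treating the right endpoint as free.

The Lagrangian L = (1/2) (y')^2 + (5/2) y^2 gives
    ∂L/∂y = 5 y,   ∂L/∂y' = y'.
Euler-Lagrange: y'' − 5 y = 0.
With k = sqrt(5), the general solution is
    y(x) = A cosh(sqrt(5) x) + B sinh(sqrt(5) x).
Fixed left endpoint y(0) = 4 ⇒ A = 4.
The right endpoint x = 2 is free, so the natural (transversality) condition is ∂L/∂y' |_{x=2} = 0, i.e. y'(2) = 0.
Compute y'(x) = A k sinh(k x) + B k cosh(k x), so
    y'(2) = A k sinh(k·2) + B k cosh(k·2) = 0
    ⇒ B = −A tanh(k·2) = − 4 tanh(sqrt(5)·2).
Therefore the extremal is
    y(x) = 4 cosh(sqrt(5) x) − 4 tanh(sqrt(5)·2) sinh(sqrt(5) x).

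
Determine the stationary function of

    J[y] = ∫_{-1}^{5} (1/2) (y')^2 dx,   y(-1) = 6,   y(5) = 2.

The Lagrangian is L = (1/2) (y')^2.
Compute ∂L/∂y = 0, ∂L/∂y' = y'.
The Euler-Lagrange equation d/dx(∂L/∂y') − ∂L/∂y = 0 reduces to
    y'' = 0.
Its general solution is
    y(x) = A x + B,
with A, B fixed by the endpoint conditions.
Applying the endpoint conditions y(-1) = 6 and y(5) = 2: solve A·-1 + B = 6 and A·5 + B = 2. Subtracting gives A(5 − -1) = 2 − 6, so A = -2/3, and B = 6 − A·-1 = 16/3. Therefore
    y(x) = (-2/3) x + 16/3.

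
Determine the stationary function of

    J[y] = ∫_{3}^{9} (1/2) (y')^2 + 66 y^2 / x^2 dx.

The Lagrangian is L = (1/2) (y')^2 + 66 y^2 / x^2.
Compute ∂L/∂y = 132y/x^2, ∂L/∂y' = y'.
The Euler-Lagrange equation d/dx(∂L/∂y') − ∂L/∂y = 0 reduces to
    y'' − 132/x^2 · y = 0  (x > 0).
Its general solution is
    y(x) = A x^12 + B x^(-11),
with A, B fixed by the endpoint conditions.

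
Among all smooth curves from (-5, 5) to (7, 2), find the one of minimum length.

Arc-length functional: J[y] = ∫ sqrt(1 + (y')^2) dx.
Lagrangian L = sqrt(1 + (y')^2) has no explicit y dependence, so ∂L/∂y = 0 and the Euler-Lagrange equation gives
    d/dx( y' / sqrt(1 + (y')^2) ) = 0  ⇒  y' / sqrt(1 + (y')^2) = const.
Hence y' is constant, so y(x) is affine.
Fitting the endpoints (-5, 5) and (7, 2):
    slope m = (2 − 5) / (7 − (-5)) = -1/4,
    intercept c = 5 − m·(-5) = 15/4.
Extremal: y(x) = (-1/4) x + 15/4.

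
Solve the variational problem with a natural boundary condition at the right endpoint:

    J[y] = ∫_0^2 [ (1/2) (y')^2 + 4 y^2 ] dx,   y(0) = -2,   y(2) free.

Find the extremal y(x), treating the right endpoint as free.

The Lagrangian L = (1/2) (y')^2 + 4 y^2 gives
    ∂L/∂y = 8 y,   ∂L/∂y' = y'.
Euler-Lagrange: y'' − 8 y = 0.
With k = sqrt(8), the general solution is
    y(x) = A cosh(sqrt(8) x) + B sinh(sqrt(8) x).
Fixed left endpoint y(0) = -2 ⇒ A = -2.
The right endpoint x = 2 is free, so the natural (transversality) condition is ∂L/∂y' |_{x=2} = 0, i.e. y'(2) = 0.
Compute y'(x) = A k sinh(k x) + B k cosh(k x), so
    y'(2) = A k sinh(k·2) + B k cosh(k·2) = 0
    ⇒ B = −A tanh(k·2) = 2 tanh(sqrt(8)·2).
Therefore the extremal is
    y(x) = −2 cosh(sqrt(8) x) + 2 tanh(sqrt(8)·2) sinh(sqrt(8) x).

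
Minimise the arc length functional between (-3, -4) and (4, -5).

Arc-length functional: J[y] = ∫ sqrt(1 + (y')^2) dx.
Lagrangian L = sqrt(1 + (y')^2) has no explicit y dependence, so ∂L/∂y = 0 and the Euler-Lagrange equation gives
    d/dx( y' / sqrt(1 + (y')^2) ) = 0  ⇒  y' / sqrt(1 + (y')^2) = const.
Hence y' is constant, so y(x) is affine.
Fitting the endpoints (-3, -4) and (4, -5):
    slope m = ((-5) − (-4)) / (4 − (-3)) = -1/7,
    intercept c = (-4) − m·(-3) = -31/7.
Extremal: y(x) = (-1/7) x - 31/7.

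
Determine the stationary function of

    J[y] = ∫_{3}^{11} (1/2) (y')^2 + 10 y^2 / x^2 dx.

The Lagrangian is L = (1/2) (y')^2 + 10 y^2 / x^2.
Compute ∂L/∂y = 20y/x^2, ∂L/∂y' = y'.
The Euler-Lagrange equation d/dx(∂L/∂y') − ∂L/∂y = 0 reduces to
    y'' − 20/x^2 · y = 0  (x > 0).
Its general solution is
    y(x) = A x^5 + B x^(-4),
with A, B fixed by the endpoint conditions.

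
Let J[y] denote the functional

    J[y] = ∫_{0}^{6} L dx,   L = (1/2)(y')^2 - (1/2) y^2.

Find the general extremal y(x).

The Lagrangian is L = (1/2)(y')^2 - (1/2) y^2.
∂L/∂y = -y.
∂L/∂y' = y'.
The Euler-Lagrange equation d/dx(∂L/∂y') − ∂L/∂y = 0 becomes:
    y'' + y = 0
General solution: y(x) = A sin(x) + B cos(x), where A and B are arbitrary constants fixed by the endpoint conditions.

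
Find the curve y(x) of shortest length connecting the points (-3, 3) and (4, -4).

Arc-length functional: J[y] = ∫ sqrt(1 + (y')^2) dx.
Lagrangian L = sqrt(1 + (y')^2) has no explicit y dependence, so ∂L/∂y = 0 and the Euler-Lagrange equation gives
    d/dx( y' / sqrt(1 + (y')^2) ) = 0  ⇒  y' / sqrt(1 + (y')^2) = const.
Hence y' is constant, so y(x) is affine.
Fitting the endpoints (-3, 3) and (4, -4):
    slope m = ((-4) − 3) / (4 − (-3)) = -1,
    intercept c = 3 − m·(-3) = 0.
Extremal: y(x) = -x.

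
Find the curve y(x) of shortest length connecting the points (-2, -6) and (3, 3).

Arc-length functional: J[y] = ∫ sqrt(1 + (y')^2) dx.
Lagrangian L = sqrt(1 + (y')^2) has no explicit y dependence, so ∂L/∂y = 0 and the Euler-Lagrange equation gives
    d/dx( y' / sqrt(1 + (y')^2) ) = 0  ⇒  y' / sqrt(1 + (y')^2) = const.
Hence y' is constant, so y(x) is affine.
Fitting the endpoints (-2, -6) and (3, 3):
    slope m = (3 − (-6)) / (3 − (-2)) = 9/5,
    intercept c = (-6) − m·(-2) = -12/5.
Extremal: y(x) = (9/5) x - 12/5.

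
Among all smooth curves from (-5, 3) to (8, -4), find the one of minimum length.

Arc-length functional: J[y] = ∫ sqrt(1 + (y')^2) dx.
Lagrangian L = sqrt(1 + (y')^2) has no explicit y dependence, so ∂L/∂y = 0 and the Euler-Lagrange equation gives
    d/dx( y' / sqrt(1 + (y')^2) ) = 0  ⇒  y' / sqrt(1 + (y')^2) = const.
Hence y' is constant, so y(x) is affine.
Fitting the endpoints (-5, 3) and (8, -4):
    slope m = ((-4) − 3) / (8 − (-5)) = -7/13,
    intercept c = 3 − m·(-5) = 4/13.
Extremal: y(x) = (-7/13) x + 4/13.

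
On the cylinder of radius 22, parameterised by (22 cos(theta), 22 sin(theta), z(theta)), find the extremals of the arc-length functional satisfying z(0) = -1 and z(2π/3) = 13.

Parameterise the cylinder of radius R = 22 as
    r(θ) = (22 cos θ, 22 sin θ, z(θ)).
The arc-length element is
    ds = sqrt(484 + (dz/dθ)^2) dθ,
so the Lagrangian is L = sqrt(484 + z'^2).
L depends on z' only, not on z or θ, so ∂L/∂z = 0 and
    ∂L/∂z' = z' / sqrt(484 + z'^2).
The Euler-Lagrange equation gives
    d/dθ( z' / sqrt(484 + z'^2) ) = 0,
so z' is constant. Integrating once:
    z(θ) = a θ + b,
a helix on the cylinder (a straight line when the cylinder is unrolled). The constants a, b are determined by the endpoint conditions.
With endpoint conditions z(0) = -1 and z(2π/3) = 13: from z(0) = b we get b = -1, and a·2π/3 + -1 = 13 gives a = 21/π, so
    z(θ) = (21/π) θ − 1.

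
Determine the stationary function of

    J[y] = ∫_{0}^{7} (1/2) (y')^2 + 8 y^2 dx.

The Lagrangian is L = (1/2) (y')^2 + 8 y^2.
Compute ∂L/∂y = 16y, ∂L/∂y' = y'.
The Euler-Lagrange equation d/dx(∂L/∂y') − ∂L/∂y = 0 reduces to
    y'' − 16 y = 0.
Its general solution is
    y(x) = A e^(4x) + B e^(−4x),
with A, B fixed by the endpoint conditions.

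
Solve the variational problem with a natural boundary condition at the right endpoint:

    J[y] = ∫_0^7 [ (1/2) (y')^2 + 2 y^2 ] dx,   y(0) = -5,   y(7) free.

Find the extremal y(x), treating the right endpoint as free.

The Lagrangian L = (1/2) (y')^2 + 2 y^2 gives
    ∂L/∂y = 4 y,   ∂L/∂y' = y'.
Euler-Lagrange: y'' − 4 y = 0.
With k = 2, the general solution is
    y(x) = A cosh(2 x) + B sinh(2 x).
Fixed left endpoint y(0) = -5 ⇒ A = -5.
The right endpoint x = 7 is free, so the natural (transversality) condition is ∂L/∂y' |_{x=7} = 0, i.e. y'(7) = 0.
Compute y'(x) = A k sinh(k x) + B k cosh(k x), so
    y'(7) = A k sinh(k·7) + B k cosh(k·7) = 0
    ⇒ B = −A tanh(k·7) = 5 tanh(2·7).
Therefore the extremal is
    y(x) = −5 cosh(2 x) + 5 tanh(2·7) sinh(2 x).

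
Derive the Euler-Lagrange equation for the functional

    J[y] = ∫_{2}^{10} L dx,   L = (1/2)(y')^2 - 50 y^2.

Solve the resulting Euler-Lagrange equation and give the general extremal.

The Lagrangian is L = (1/2)(y')^2 - 50 y^2.
∂L/∂y = -100y.
∂L/∂y' = y'.
The Euler-Lagrange equation d/dx(∂L/∂y') − ∂L/∂y = 0 becomes:
    y'' + 100 y = 0
General solution: y(x) = A sin(10x) + B cos(10x), where A and B are arbitrary constants fixed by the endpoint conditions.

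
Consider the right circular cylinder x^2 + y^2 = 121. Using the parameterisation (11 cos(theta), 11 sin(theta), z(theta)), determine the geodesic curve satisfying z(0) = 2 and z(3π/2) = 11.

Parameterise the cylinder of radius R = 11 as
    r(θ) = (11 cos θ, 11 sin θ, z(θ)).
The arc-length element is
    ds = sqrt(121 + (dz/dθ)^2) dθ,
so the Lagrangian is L = sqrt(121 + z'^2).
L depends on z' only, not on z or θ, so ∂L/∂z = 0 and
    ∂L/∂z' = z' / sqrt(121 + z'^2).
The Euler-Lagrange equation gives
    d/dθ( z' / sqrt(121 + z'^2) ) = 0,
so z' is constant. Integrating once:
    z(θ) = a θ + b,
a helix on the cylinder (a straight line when the cylinder is unrolled). The constants a, b are determined by the endpoint conditions.
With endpoint conditions z(0) = 2 and z(3π/2) = 11: from z(0) = b we get b = 2, and a·3π/2 + 2 = 11 gives a = 6/π, so
    z(θ) = (6/π) θ + 2.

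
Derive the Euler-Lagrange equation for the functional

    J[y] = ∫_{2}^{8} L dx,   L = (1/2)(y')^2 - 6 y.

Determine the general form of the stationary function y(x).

The Lagrangian is L = (1/2)(y')^2 - 6 y.
∂L/∂y = -6.
∂L/∂y' = y'.
The Euler-Lagrange equation d/dx(∂L/∂y') − ∂L/∂y = 0 becomes:
    y'' + 6 = 0
General solution: y(x) = -3 x^2 + A x + B, where A and B are arbitrary constants fixed by the endpoint conditions.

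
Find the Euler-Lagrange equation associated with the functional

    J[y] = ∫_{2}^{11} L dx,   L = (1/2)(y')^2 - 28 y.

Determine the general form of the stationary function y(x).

The Lagrangian is L = (1/2)(y')^2 - 28 y.
∂L/∂y = -28.
∂L/∂y' = y'.
The Euler-Lagrange equation d/dx(∂L/∂y') − ∂L/∂y = 0 becomes:
    y'' + 28 = 0
General solution: y(x) = -14 x^2 + A x + B, where A and B are arbitrary constants fixed by the endpoint conditions.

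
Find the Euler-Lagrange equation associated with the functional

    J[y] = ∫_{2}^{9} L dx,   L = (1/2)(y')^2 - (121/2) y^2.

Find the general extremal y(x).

The Lagrangian is L = (1/2)(y')^2 - (121/2) y^2.
∂L/∂y = -121y.
∂L/∂y' = y'.
The Euler-Lagrange equation d/dx(∂L/∂y') − ∂L/∂y = 0 becomes:
    y'' + 121 y = 0
General solution: y(x) = A sin(11x) + B cos(11x), where A and B are arbitrary constants fixed by the endpoint conditions.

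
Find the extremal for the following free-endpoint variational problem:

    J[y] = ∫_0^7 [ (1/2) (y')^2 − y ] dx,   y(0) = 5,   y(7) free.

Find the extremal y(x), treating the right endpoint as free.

The Lagrangian L = (1/2) (y')^2 − y gives
    ∂L/∂y = −1,   ∂L/∂y' = y'.
Euler-Lagrange: d/dx(y') − (−1) = 0, i.e. y'' + 1 = 0, so
    y(x) = −(1/2) x^2 + C1 x + C2.
Fixed left endpoint y(0) = 5 ⇒ C2 = 5.
The right endpoint x = 7 is free, so the natural (transversality) condition is ∂L/∂y' |_{x=7} = 0, i.e. y'(7) = 0.
Compute y'(x) = −1 x + C1, so y'(7) = −7 + C1 = 0 ⇒ C1 = 7.
Therefore the extremal is
    y(x) = −x^2/2 + 7 x + 5.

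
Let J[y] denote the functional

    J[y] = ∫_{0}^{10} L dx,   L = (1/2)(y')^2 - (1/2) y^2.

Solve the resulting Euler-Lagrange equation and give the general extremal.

The Lagrangian is L = (1/2)(y')^2 - (1/2) y^2.
∂L/∂y = -y.
∂L/∂y' = y'.
The Euler-Lagrange equation d/dx(∂L/∂y') − ∂L/∂y = 0 becomes:
    y'' + y = 0
General solution: y(x) = A sin(x) + B cos(x), where A and B are arbitrary constants fixed by the endpoint conditions.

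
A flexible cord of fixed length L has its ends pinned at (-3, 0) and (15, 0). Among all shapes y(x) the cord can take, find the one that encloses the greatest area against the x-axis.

Set up the augmented Lagrangian using a multiplier λ for the length constraint:
    F(y, y') = y − λ sqrt(1 + y'^2).
F has no explicit x dependence, so the Beltrami identity yields a first integral
    F − y' ∂F/∂y' = C.
Compute ∂F/∂y' = −λ y' / sqrt(1 + y'^2). Then
    y − λ sqrt(1 + y'^2) + λ y'^2 / sqrt(1 + y'^2) = C
    ⇒  y − λ / sqrt(1 + y'^2) = C.
Solving for y' and integrating gives
    (x − a)^2 + (y − b)^2 = λ^2,
a circular arc of radius λ. The constants a, b are determined by the endpoint conditions y(-3) = y(15) = 0, and λ is fixed implicitly by the length constraint
    ∫_{-3}^{15} sqrt(1 + y'^2) dx = L.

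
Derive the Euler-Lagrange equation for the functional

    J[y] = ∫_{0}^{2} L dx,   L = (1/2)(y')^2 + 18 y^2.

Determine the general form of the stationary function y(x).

The Lagrangian is L = (1/2)(y')^2 + 18 y^2.
∂L/∂y = 36y.
∂L/∂y' = y'.
The Euler-Lagrange equation d/dx(∂L/∂y') − ∂L/∂y = 0 becomes:
    y'' - 36 y = 0
General solution: y(x) = A e^(6x) + B e^(-6x), where A and B are arbitrary constants fixed by the endpoint conditions.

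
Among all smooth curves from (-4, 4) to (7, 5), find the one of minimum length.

Arc-length functional: J[y] = ∫ sqrt(1 + (y')^2) dx.
Lagrangian L = sqrt(1 + (y')^2) has no explicit y dependence, so ∂L/∂y = 0 and the Euler-Lagrange equation gives
    d/dx( y' / sqrt(1 + (y')^2) ) = 0  ⇒  y' / sqrt(1 + (y')^2) = const.
Hence y' is constant, so y(x) is affine.
Fitting the endpoints (-4, 4) and (7, 5):
    slope m = (5 − 4) / (7 − (-4)) = 1/11,
    intercept c = 4 − m·(-4) = 48/11.
Extremal: y(x) = (1/11) x + 48/11.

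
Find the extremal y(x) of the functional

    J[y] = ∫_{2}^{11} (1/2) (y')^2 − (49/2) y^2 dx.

The Lagrangian is L = (1/2) (y')^2 − (49/2) y^2.
Compute ∂L/∂y = -49y, ∂L/∂y' = y'.
The Euler-Lagrange equation d/dx(∂L/∂y') − ∂L/∂y = 0 reduces to
    y'' + 49 y = 0.
Its general solution is
    y(x) = A sin(7x) + B cos(7x),
with A, B fixed by the endpoint conditions.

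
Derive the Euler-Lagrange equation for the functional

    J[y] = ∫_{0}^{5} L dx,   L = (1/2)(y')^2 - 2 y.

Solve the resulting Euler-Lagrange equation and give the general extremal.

The Lagrangian is L = (1/2)(y')^2 - 2 y.
∂L/∂y = -2.
∂L/∂y' = y'.
The Euler-Lagrange equation d/dx(∂L/∂y') − ∂L/∂y = 0 becomes:
    y'' + 2 = 0
General solution: y(x) = -x^2 + A x + B, where A and B are arbitrary constants fixed by the endpoint conditions.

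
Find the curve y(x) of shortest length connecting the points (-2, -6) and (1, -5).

Arc-length functional: J[y] = ∫ sqrt(1 + (y')^2) dx.
Lagrangian L = sqrt(1 + (y')^2) has no explicit y dependence, so ∂L/∂y = 0 and the Euler-Lagrange equation gives
    d/dx( y' / sqrt(1 + (y')^2) ) = 0  ⇒  y' / sqrt(1 + (y')^2) = const.
Hence y' is constant, so y(x) is affine.
Fitting the endpoints (-2, -6) and (1, -5):
    slope m = ((-5) − (-6)) / (1 − (-2)) = 1/3,
    intercept c = (-6) − m·(-2) = -16/3.
Extremal: y(x) = (1/3) x - 16/3.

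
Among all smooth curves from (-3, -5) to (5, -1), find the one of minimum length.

Arc-length functional: J[y] = ∫ sqrt(1 + (y')^2) dx.
Lagrangian L = sqrt(1 + (y')^2) has no explicit y dependence, so ∂L/∂y = 0 and the Euler-Lagrange equation gives
    d/dx( y' / sqrt(1 + (y')^2) ) = 0  ⇒  y' / sqrt(1 + (y')^2) = const.
Hence y' is constant, so y(x) is affine.
Fitting the endpoints (-3, -5) and (5, -1):
    slope m = ((-1) − (-5)) / (5 − (-3)) = 1/2,
    intercept c = (-5) − m·(-3) = -7/2.
Extremal: y(x) = (1/2) x - 7/2.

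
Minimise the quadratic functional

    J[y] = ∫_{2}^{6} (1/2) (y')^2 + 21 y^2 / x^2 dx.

The Lagrangian is L = (1/2) (y')^2 + 21 y^2 / x^2.
Compute ∂L/∂y = 42y/x^2, ∂L/∂y' = y'.
The Euler-Lagrange equation d/dx(∂L/∂y') − ∂L/∂y = 0 reduces to
    y'' − 42/x^2 · y = 0  (x > 0).
Its general solution is
    y(x) = A x^7 + B x^(-6),
with A, B fixed by the endpoint conditions.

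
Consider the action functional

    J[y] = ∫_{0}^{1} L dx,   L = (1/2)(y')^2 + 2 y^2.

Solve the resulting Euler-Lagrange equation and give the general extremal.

The Lagrangian is L = (1/2)(y')^2 + 2 y^2.
∂L/∂y = 4y.
∂L/∂y' = y'.
The Euler-Lagrange equation d/dx(∂L/∂y') − ∂L/∂y = 0 becomes:
    y'' - 4 y = 0
General solution: y(x) = A e^(2x) + B e^(-2x), where A and B are arbitrary constants fixed by the endpoint conditions.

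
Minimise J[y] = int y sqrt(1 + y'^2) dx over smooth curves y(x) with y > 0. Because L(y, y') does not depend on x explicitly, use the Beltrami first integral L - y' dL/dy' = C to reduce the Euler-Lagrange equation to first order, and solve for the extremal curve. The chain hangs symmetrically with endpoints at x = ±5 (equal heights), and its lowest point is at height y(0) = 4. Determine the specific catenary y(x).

The Lagrangian L(y, y') = y sqrt(1 + y'^2) has no explicit x dependence, so the Beltrami identity applies:
    L − y' ∂L/∂y' = C.
Compute ∂L/∂y' = y · y' / sqrt(1 + y'^2). Then
    L − y' ∂L/∂y'
    = y sqrt(1 + y'^2) − y · y'^2 / sqrt(1 + y'^2)
    = y (1 + y'^2 − y'^2) / sqrt(1 + y'^2)
    = y / sqrt(1 + y'^2) = C.
Squaring gives y^2 = C^2 (1 + y'^2), i.e.
    y'^2 = y^2 / C^2 − 1.
Separating variables,
    dy / sqrt(y^2 − C^2) = dx / C,
and integrating gives arccosh(y / C) = (x − a)/C, so
    y(x) = C cosh((x − a)/C),
the catenary. The constants C and a are fixed by the two endpoint conditions (and, for the hanging-chain problem, the length constraint selects C).
Now fit the given data. The endpoints x = ±5 are symmetric at equal height, so the catenary is even about its minimum: a = 0 and y(x) = C cosh(x/C). The lowest point is y(0) = C cosh(0) = C, and we are told y(0) = 4, so C = 4. Therefore
    y(x) = 4 cosh(x/4),
and at the endpoints
    y(±5) = 4 cosh(5/4).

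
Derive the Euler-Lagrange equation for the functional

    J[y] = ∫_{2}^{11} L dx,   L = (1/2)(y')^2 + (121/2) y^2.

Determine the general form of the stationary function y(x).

The Lagrangian is L = (1/2)(y')^2 + (121/2) y^2.
∂L/∂y = 121y.
∂L/∂y' = y'.
The Euler-Lagrange equation d/dx(∂L/∂y') − ∂L/∂y = 0 becomes:
    y'' - 121 y = 0
General solution: y(x) = A e^(11x) + B e^(-11x), where A and B are arbitrary constants fixed by the endpoint conditions.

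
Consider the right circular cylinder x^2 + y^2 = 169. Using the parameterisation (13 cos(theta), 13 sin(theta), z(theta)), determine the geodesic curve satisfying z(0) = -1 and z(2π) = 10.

Parameterise the cylinder of radius R = 13 as
    r(θ) = (13 cos θ, 13 sin θ, z(θ)).
The arc-length element is
    ds = sqrt(169 + (dz/dθ)^2) dθ,
so the Lagrangian is L = sqrt(169 + z'^2).
L depends on z' only, not on z or θ, so ∂L/∂z = 0 and
    ∂L/∂z' = z' / sqrt(169 + z'^2).
The Euler-Lagrange equation gives
    d/dθ( z' / sqrt(169 + z'^2) ) = 0,
so z' is constant. Integrating once:
    z(θ) = a θ + b,
a helix on the cylinder (a straight line when the cylinder is unrolled). The constants a, b are determined by the endpoint conditions.
With endpoint conditions z(0) = -1 and z(2π) = 10: from z(0) = b we get b = -1, and a·2π + -1 = 10 gives a = 11/(2π), so
    z(θ) = (11/(2π)) θ − 1.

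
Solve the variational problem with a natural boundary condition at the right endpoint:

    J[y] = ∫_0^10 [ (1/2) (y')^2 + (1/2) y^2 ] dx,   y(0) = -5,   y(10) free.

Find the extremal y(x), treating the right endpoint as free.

The Lagrangian L = (1/2) (y')^2 + (1/2) y^2 gives
    ∂L/∂y = 1 y,   ∂L/∂y' = y'.
Euler-Lagrange: y'' − y = 0.
With k = 1, the general solution is
    y(x) = A cosh(x) + B sinh(x).
Fixed left endpoint y(0) = -5 ⇒ A = -5.
The right endpoint x = 10 is free, so the natural (transversality) condition is ∂L/∂y' |_{x=10} = 0, i.e. y'(10) = 0.
Compute y'(x) = A k sinh(k x) + B k cosh(k x), so
    y'(10) = A k sinh(k·10) + B k cosh(k·10) = 0
    ⇒ B = −A tanh(k·10) = 5 tanh(1·10).
Therefore the extremal is
    y(x) = −5 cosh(1 x) + 5 tanh(1·10) sinh(1 x).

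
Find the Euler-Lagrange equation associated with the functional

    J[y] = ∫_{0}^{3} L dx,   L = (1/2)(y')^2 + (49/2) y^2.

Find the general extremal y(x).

The Lagrangian is L = (1/2)(y')^2 + (49/2) y^2.
∂L/∂y = 49y.
∂L/∂y' = y'.
The Euler-Lagrange equation d/dx(∂L/∂y') − ∂L/∂y = 0 becomes:
    y'' - 49 y = 0
General solution: y(x) = A e^(7x) + B e^(-7x), where A and B are arbitrary constants fixed by the endpoint conditions.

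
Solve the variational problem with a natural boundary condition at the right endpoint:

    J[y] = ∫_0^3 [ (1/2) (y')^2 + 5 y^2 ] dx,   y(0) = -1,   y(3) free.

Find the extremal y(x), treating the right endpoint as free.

The Lagrangian L = (1/2) (y')^2 + 5 y^2 gives
    ∂L/∂y = 10 y,   ∂L/∂y' = y'.
Euler-Lagrange: y'' − 10 y = 0.
With k = sqrt(10), the general solution is
    y(x) = A cosh(sqrt(10) x) + B sinh(sqrt(10) x).
Fixed left endpoint y(0) = -1 ⇒ A = -1.
The right endpoint x = 3 is free, so the natural (transversality) condition is ∂L/∂y' |_{x=3} = 0, i.e. y'(3) = 0.
Compute y'(x) = A k sinh(k x) + B k cosh(k x), so
    y'(3) = A k sinh(k·3) + B k cosh(k·3) = 0
    ⇒ B = −A tanh(k·3) = tanh(sqrt(10)·3).
Therefore the extremal is
    y(x) = −cosh(sqrt(10) x) + tanh(sqrt(10)·3) sinh(sqrt(10) x).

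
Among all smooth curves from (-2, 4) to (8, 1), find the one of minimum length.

Arc-length functional: J[y] = ∫ sqrt(1 + (y')^2) dx.
Lagrangian L = sqrt(1 + (y')^2) has no explicit y dependence, so ∂L/∂y = 0 and the Euler-Lagrange equation gives
    d/dx( y' / sqrt(1 + (y')^2) ) = 0  ⇒  y' / sqrt(1 + (y')^2) = const.
Hence y' is constant, so y(x) is affine.
Fitting the endpoints (-2, 4) and (8, 1):
    slope m = (1 − 4) / (8 − (-2)) = -3/10,
    intercept c = 4 − m·(-2) = 17/5.
Extremal: y(x) = (-3/10) x + 17/5.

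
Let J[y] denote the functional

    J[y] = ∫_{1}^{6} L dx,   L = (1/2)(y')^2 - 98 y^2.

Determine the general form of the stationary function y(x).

The Lagrangian is L = (1/2)(y')^2 - 98 y^2.
∂L/∂y = -196y.
∂L/∂y' = y'.
The Euler-Lagrange equation d/dx(∂L/∂y') − ∂L/∂y = 0 becomes:
    y'' + 196 y = 0
General solution: y(x) = A sin(14x) + B cos(14x), where A and B are arbitrary constants fixed by the endpoint conditions.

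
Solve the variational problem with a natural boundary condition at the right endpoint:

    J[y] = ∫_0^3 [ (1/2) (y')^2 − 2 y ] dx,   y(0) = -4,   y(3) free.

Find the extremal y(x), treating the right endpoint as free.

The Lagrangian L = (1/2) (y')^2 − 2 y gives
    ∂L/∂y = −2,   ∂L/∂y' = y'.
Euler-Lagrange: d/dx(y') − (−2) = 0, i.e. y'' + 2 = 0, so
    y(x) = −(2/2) x^2 + C1 x + C2.
Fixed left endpoint y(0) = -4 ⇒ C2 = -4.
The right endpoint x = 3 is free, so the natural (transversality) condition is ∂L/∂y' |_{x=3} = 0, i.e. y'(3) = 0.
Compute y'(x) = −2 x + C1, so y'(3) = −6 + C1 = 0 ⇒ C1 = 6.
Therefore the extremal is
    y(x) = −x^2 + 6 x − 4.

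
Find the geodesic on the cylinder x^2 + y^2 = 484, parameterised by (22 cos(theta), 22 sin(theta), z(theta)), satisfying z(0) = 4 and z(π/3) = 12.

Parameterise the cylinder of radius R = 22 as
    r(θ) = (22 cos θ, 22 sin θ, z(θ)).
The arc-length element is
    ds = sqrt(484 + (dz/dθ)^2) dθ,
so the Lagrangian is L = sqrt(484 + z'^2).
L depends on z' only, not on z or θ, so ∂L/∂z = 0 and
    ∂L/∂z' = z' / sqrt(484 + z'^2).
The Euler-Lagrange equation gives
    d/dθ( z' / sqrt(484 + z'^2) ) = 0,
so z' is constant. Integrating once:
    z(θ) = a θ + b,
a helix on the cylinder (a straight line when the cylinder is unrolled). The constants a, b are determined by the endpoint conditions.
With endpoint conditions z(0) = 4 and z(π/3) = 12: from z(0) = b we get b = 4, and a·π/3 + 4 = 12 gives a = 24/π, so
    z(θ) = (24/π) θ + 4.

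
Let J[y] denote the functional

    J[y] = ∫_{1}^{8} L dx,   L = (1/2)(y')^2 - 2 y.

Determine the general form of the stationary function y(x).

The Lagrangian is L = (1/2)(y')^2 - 2 y.
∂L/∂y = -2.
∂L/∂y' = y'.
The Euler-Lagrange equation d/dx(∂L/∂y') − ∂L/∂y = 0 becomes:
    y'' + 2 = 0
General solution: y(x) = -x^2 + A x + B, where A and B are arbitrary constants fixed by the endpoint conditions.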